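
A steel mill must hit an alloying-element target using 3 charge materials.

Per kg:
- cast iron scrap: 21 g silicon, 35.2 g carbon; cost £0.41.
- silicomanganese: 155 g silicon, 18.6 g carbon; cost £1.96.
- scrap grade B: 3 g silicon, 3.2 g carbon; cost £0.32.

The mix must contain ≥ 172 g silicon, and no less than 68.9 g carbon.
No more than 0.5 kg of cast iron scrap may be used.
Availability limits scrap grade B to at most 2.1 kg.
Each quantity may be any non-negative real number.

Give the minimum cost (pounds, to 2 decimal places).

£5.57

Treat it as an LP. Let x1 = kg of cast iron scrap, x2 = kg of silicomanganese, x3 = kg of scrap grade B.
Minimize 0.41x1 + 1.96x2 + 0.32x3 s.t.:
  21x1 + 155x2 + 3x3 ≥ 172   (silicon)
  35.2x1 + 18.6x2 + 3.2x3 ≥ 68.9   (carbon)
  x1 ≤ 0.5
  x3 ≤ 2.1
  x1, x2, x3 ≥ 0.
All 3 inputs are positive at the optimum. Binding constraints: carbon, the cast iron scrap cap, the scrap grade B cap.
Optimal quantities: cast iron scrap = 0.5 kg, silicomanganese = 2.3968 kg, scrap grade B = 2.1 kg.
Objective = 0.41·0.5 + 1.96·2.3968 + 0.32·2.1 = 5.5747.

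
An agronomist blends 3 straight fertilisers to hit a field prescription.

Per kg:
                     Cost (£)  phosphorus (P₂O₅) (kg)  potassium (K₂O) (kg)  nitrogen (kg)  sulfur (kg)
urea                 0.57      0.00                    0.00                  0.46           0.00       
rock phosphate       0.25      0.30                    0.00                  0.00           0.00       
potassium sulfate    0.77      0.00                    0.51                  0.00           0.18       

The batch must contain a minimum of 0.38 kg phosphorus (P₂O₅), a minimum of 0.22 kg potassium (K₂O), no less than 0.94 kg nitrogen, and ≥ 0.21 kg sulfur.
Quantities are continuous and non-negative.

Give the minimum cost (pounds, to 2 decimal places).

£2.38

Set it up as a linear program. Let x1 = kg of urea, x2 = kg of rock phosphate, x3 = kg of potassium sulfate.
Minimize 0.57x1 + 0.25x2 + 0.77x3 s.t.:
  0.3x2 ≥ 0.38   (phosphorus (P₂O₅))
  0.51x3 ≥ 0.22   (potassium (K₂O))
  0.46x1 ≥ 0.94   (nitrogen)
  0.18x3 ≥ 0.21   (sulfur)
  x1, x2, x3 ≥ 0.
All 3 inputs are positive at the optimum. There the phosphorus (P₂O₅), nitrogen, sulfur constraints are tight.
Solving gives x1 = 2.043, x2 = 1.267, x3 = 1.167.
Total cost: 0.57·2.043 + 0.25·1.267 + 0.77·1.167 = 2.3799.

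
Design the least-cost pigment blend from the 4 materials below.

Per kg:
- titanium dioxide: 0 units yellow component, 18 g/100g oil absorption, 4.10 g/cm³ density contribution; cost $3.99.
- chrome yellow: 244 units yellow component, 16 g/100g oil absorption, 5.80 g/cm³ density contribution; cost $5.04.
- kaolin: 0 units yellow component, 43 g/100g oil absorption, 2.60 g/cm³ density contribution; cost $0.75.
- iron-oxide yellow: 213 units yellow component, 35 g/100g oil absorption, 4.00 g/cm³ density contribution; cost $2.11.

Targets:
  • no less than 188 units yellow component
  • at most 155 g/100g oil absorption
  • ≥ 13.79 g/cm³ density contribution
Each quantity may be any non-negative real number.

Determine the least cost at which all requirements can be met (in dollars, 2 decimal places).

$6.22

This is a linear program. Let x1 = kg of titanium dioxide, x2 = kg of chrome yellow, x3 = kg of kaolin, x4 = kg of iron-oxide yellow.
Minimize 3.99x1 + 5.04x2 + 0.75x3 + 2.11x4 with:
  244x2 + 213x4 ≥ 188   (yellow component)
  18x1 + 16x2 + 43x3 + 35x4 ≤ 155   (oil absorption)
  4.1x1 + 5.8x2 + 2.6x3 + 4x4 ≥ 13.79   (density contribution)
  x1, x2, x3, x4 ≥ 0.
The cheapest feasible vertex uses only kaolin, iron-oxide yellow; titanium dioxide, chrome yellow are not used. The oil absorption and density contribution requirements are met with equality.
Optimal quantities: kaolin = 1.696 kg, iron-oxide yellow = 2.345 kg.
Cost = 0.75·1.696 + 2.11·2.345 = 6.2200.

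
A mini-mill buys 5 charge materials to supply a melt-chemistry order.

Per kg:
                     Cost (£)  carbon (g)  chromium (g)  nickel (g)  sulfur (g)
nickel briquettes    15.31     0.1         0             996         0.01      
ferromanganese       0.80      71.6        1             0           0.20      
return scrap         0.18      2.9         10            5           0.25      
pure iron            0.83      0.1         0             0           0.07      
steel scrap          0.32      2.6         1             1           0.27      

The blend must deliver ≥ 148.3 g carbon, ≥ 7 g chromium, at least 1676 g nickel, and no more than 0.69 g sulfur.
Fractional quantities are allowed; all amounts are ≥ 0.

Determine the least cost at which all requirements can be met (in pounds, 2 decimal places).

£27.45

Let x1 = kg of nickel briquettes, x2 = kg of ferromanganese, x3 = kg of return scrap, x4 = kg of pure iron, x5 = kg of steel scrap.
Minimise 15.31x1 + 0.8x2 + 0.18x3 + 0.83x4 + 0.32x5 s.t.:
  0.1x1 + 71.6x2 + 2.9x3 + 0.1x4 + 2.6x5 ≥ 148.3   (carbon)
  1x2 + 10x3 + 1x5 ≥ 7   (chromium)
  996x1 + 5x3 + 1x5 ≥ 1676   (nickel)
  0.01x1 + 0.2x2 + 0.25x3 + 0.07x4 + 0.27x5 ≤ 0.69   (sulfur)
  x1, x2, x3, x4, x5 ≥ 0.
The cheapest feasible vertex uses only nickel briquettes, ferromanganese, return scrap; pure iron, steel scrap are not used. There the carbon, chromium, nickel constraints are tight.
That vertex is x1 = 1.68, x2 = 2.049, x3 = 0.4951.
Objective = 15.31·1.68 + 0.8·2.049 + 0.18·0.4951 = 27.4491.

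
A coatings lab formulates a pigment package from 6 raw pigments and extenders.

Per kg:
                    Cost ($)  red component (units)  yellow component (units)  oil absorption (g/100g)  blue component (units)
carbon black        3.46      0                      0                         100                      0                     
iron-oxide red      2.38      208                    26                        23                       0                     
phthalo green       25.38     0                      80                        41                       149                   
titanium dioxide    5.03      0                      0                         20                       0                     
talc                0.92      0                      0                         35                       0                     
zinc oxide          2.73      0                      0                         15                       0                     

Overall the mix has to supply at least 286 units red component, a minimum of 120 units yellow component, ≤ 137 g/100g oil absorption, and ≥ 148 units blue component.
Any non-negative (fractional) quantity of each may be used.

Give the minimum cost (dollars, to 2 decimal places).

Let x1 = kg of carbon black, x2 = kg of iron-oxide red, x3 = kg of phthalo green, x4 = kg of titanium dioxide, x5 = kg of talc, x6 = kg of zinc oxide.
Minimise 3.46x1 + 2.38x2 + 25.38x3 + 5.03x4 + 0.92x5 + 2.73x6 subject to:
  208x2 ≥ 286   (red component)
  26x2 + 80x3 ≥ 120   (yellow component)
  100x1 + 23x2 + 41x3 + 20x4 + 35x5 + 15x6 ≤ 137   (oil absorption)
  149x3 ≥ 148   (blue component)
  x1, x2, x3, x4, x5, x6 ≥ 0.
The cheapest feasible vertex uses only iron-oxide red, phthalo green; carbon black, titanium dioxide, talc, zinc oxide are not used. Binding constraints: yellow component and blue component.
That vertex is x2 = 1.559, x3 = 0.9933.
Cost = 2.38·1.559 + 25.38·0.9933 = 28.9204.

$28.92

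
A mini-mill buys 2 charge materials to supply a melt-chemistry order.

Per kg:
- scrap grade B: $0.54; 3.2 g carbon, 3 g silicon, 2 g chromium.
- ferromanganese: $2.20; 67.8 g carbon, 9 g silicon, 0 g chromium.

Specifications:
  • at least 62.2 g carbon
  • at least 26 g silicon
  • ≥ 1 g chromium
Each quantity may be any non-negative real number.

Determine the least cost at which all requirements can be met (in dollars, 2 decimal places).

$5.02

Set it up as a linear program. Let x1 = kg of scrap grade B, x2 = kg of ferromanganese.
Minimize 0.54x1 + 2.2x2 with:
  3.2x1 + 67.8x2 ≥ 62.2   (carbon)
  3x1 + 9x2 ≥ 26   (silicon)
  2x1 ≥ 1   (chromium)
  x1, x2 ≥ 0.
Both inputs are positive at the optimum. There the carbon and silicon constraints are tight.
So scrap grade B = 6.89 kg, ferromanganese = 0.5922 kg.
Hence cost = 0.54·6.89 + 2.2·0.5922 = $5.0234.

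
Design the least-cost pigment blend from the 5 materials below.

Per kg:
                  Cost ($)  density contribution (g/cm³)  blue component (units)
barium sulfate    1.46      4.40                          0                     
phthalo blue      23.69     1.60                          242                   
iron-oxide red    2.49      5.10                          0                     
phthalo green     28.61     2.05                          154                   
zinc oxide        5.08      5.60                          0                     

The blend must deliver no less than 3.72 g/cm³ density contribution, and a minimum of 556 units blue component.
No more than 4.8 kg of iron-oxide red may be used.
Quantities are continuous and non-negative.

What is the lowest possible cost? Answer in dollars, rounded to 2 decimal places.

$54.44

Let x1 = kg of barium sulfate, x2 = kg of phthalo blue, x3 = kg of iron-oxide red, x4 = kg of phthalo green, x5 = kg of zinc oxide.
Minimise 1.46x1 + 23.69x2 + 2.49x3 + 28.61x4 + 5.08x5 s.t.:
  4.4x1 + 1.6x2 + 5.1x3 + 2.05x4 + 5.6x5 ≥ 3.72   (density contribution)
  242x2 + 154x4 ≥ 556   (blue component)
  x3 ≤ 4.8
  x1, x2, x3, x4, x5 ≥ 0.
The minimum-cost mix takes nothing from iron-oxide red, phthalo green, zinc oxide — only barium sulfate, phthalo blue. Binding constraints: density contribution and blue component.
So barium sulfate = 0.0099925 kg, phthalo blue = 2.2975 kg.
Objective = 1.46·0.0099925 + 23.69·2.2975 = 54.4424.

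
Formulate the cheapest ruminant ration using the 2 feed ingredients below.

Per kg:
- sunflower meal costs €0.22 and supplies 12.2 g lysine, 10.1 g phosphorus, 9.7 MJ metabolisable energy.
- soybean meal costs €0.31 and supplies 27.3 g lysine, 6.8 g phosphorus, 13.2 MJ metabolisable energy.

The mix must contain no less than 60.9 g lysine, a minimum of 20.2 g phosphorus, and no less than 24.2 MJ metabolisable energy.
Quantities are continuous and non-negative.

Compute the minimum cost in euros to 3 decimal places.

Set it up as a linear program. Let x1 = kg of sunflower meal, x2 = kg of soybean meal.
min 0.22x1 + 0.31x2 subject to:
  12.2x1 + 27.3x2 ≥ 60.9   (lysine)
  10.1x1 + 6.8x2 ≥ 20.2   (phosphorus)
  9.7x1 + 13.2x2 ≥ 24.2   (metabolisable energy)
  x1, x2 ≥ 0.
Both inputs are positive at the optimum. There the lysine and phosphorus constraints are tight.
So sunflower meal = 0.71246 kg, soybean meal = 1.9124 kg.
Cost = 0.22·0.71246 + 0.31·1.9124 = 0.74959.

€0.750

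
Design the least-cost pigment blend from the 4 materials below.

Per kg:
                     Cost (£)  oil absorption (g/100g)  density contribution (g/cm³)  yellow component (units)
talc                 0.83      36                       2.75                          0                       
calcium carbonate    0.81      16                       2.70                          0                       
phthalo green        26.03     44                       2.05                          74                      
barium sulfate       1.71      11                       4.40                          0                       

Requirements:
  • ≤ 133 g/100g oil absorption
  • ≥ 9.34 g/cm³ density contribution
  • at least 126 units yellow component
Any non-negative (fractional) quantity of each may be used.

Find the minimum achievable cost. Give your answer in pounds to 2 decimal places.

Let x1 = kg of talc, x2 = kg of calcium carbonate, x3 = kg of phthalo green, x4 = kg of barium sulfate.
Minimize 0.83x1 + 0.81x2 + 26.03x3 + 1.71x4 s.t.:
  36x1 + 16x2 + 44x3 + 11x4 ≤ 133   (oil absorption)
  2.75x1 + 2.7x2 + 2.05x3 + 4.4x4 ≥ 9.34   (density contribution)
  74x3 ≥ 126   (yellow component)
  x1, x2, x3, x4 ≥ 0.
The minimum-cost mix takes nothing from talc, barium sulfate — only calcium carbonate, phthalo green. There the density contribution and yellow component constraints are tight.
That vertex is x2 = 2.166, x3 = 1.703.
Hence cost = 0.81·2.166 + 26.03·1.703 = £46.0836.

£46.08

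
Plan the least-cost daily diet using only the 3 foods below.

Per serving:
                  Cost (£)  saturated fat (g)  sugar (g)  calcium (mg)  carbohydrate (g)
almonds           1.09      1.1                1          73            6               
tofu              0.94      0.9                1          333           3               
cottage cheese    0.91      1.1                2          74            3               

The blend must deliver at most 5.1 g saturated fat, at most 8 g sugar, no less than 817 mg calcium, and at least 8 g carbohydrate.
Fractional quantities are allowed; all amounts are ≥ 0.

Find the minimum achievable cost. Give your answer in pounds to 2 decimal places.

Treat it as an LP. Let x1 = servings of almonds, x2 = servings of tofu, x3 = servings of cottage cheese.
Minimise 1.09x1 + 0.94x2 + 0.91x3 s.t.:
  1.1x1 + 0.9x2 + 1.1x3 ≤ 5.1   (saturated fat)
  1x1 + 1x2 + 2x3 ≤ 8   (sugar)
  73x1 + 333x2 + 74x3 ≥ 817   (calcium)
  6x1 + 3x2 + 3x3 ≥ 8   (carbohydrate)
  x1, x2, x3 ≥ 0.
At the optimum only almonds, tofu are positive (cottage cheese = 0). There the calcium and carbohydrate constraints are tight.
So almonds = 0.1197 servings, tofu = 2.427 servings.
Hence cost = 1.09·0.1197 + 0.94·2.427 = £2.4119.

£2.41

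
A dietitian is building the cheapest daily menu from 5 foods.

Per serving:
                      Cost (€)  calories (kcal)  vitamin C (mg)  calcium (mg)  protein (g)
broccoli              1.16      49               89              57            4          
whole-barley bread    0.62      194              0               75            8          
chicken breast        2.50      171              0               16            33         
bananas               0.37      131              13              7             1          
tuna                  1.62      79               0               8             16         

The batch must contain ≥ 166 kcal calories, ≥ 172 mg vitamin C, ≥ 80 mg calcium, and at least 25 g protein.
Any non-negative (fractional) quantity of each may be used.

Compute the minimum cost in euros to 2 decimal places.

Set it up as a linear program. Let x1 = servings of broccoli, x2 = servings of whole-barley bread, x3 = servings of chicken breast, x4 = servings of bananas, x5 = servings of tuna.
Minimise 1.16x1 + 0.62x2 + 2.5x3 + 0.37x4 + 1.62x5 s.t.:
  49x1 + 194x2 + 171x3 + 131x4 + 79x5 ≥ 166   (calories)
  89x1 + 13x4 ≥ 172   (vitamin C)
  57x1 + 75x2 + 16x3 + 7x4 + 8x5 ≥ 80   (calcium)
  4x1 + 8x2 + 33x3 + 1x4 + 16x5 ≥ 25   (protein)
  x1, x2, x3, x4, x5 ≥ 0.
The minimum-cost mix takes nothing from whole-barley bread, bananas, tuna — only broccoli, chicken breast. The vitamin C and protein requirements are met with equality.
So broccoli = 1.933 servings, chicken breast = 0.5233 servings.
Cost = 1.16·1.933 + 2.5·0.5233 = 3.5505.

€3.55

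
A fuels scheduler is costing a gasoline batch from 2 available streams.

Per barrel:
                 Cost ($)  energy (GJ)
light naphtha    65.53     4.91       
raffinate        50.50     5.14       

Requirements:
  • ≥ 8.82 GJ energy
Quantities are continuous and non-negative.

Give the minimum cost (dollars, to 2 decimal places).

Let x1 = barrels of light naphtha, x2 = barrels of raffinate.
Minimize 65.53x1 + 50.5x2 subject to:
  4.91x1 + 5.14x2 ≥ 8.82   (energy)
  x1, x2 ≥ 0.
At the optimum only raffinate is positive (light naphtha = 0). The energy requirement is met with equality.
So raffinate = 1.716 barrels.
Hence cost = 50.5·1.716 = $86.6580.

$86.66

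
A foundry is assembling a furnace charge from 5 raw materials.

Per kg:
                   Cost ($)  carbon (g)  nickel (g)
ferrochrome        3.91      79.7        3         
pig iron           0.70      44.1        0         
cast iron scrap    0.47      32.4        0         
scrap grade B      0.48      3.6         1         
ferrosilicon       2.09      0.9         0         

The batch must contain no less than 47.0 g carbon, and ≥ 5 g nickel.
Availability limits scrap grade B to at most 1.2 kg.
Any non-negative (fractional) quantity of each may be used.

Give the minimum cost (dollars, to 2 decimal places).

$5.53

Let x1 = kg of ferrochrome, x2 = kg of pig iron, x3 = kg of cast iron scrap, x4 = kg of scrap grade B, x5 = kg of ferrosilicon.
Minimize 3.91x1 + 0.7x2 + 0.47x3 + 0.48x4 + 2.09x5 s.t.:
  79.7x1 + 44.1x2 + 32.4x3 + 3.6x4 + 0.9x5 ≥ 47   (carbon)
  3x1 + 1x4 ≥ 5   (nickel)
  x4 ≤ 1.2
  x1, x2, x3, x4, x5 ≥ 0.
At the optimum only ferrochrome, scrap grade B are positive (pig iron, cast iron scrap, ferrosilicon = 0). The nickel and the scrap grade B cap requirements are met with equality.
Optimal quantities: ferrochrome = 1.267 kg, scrap grade B = 1.2 kg.
Objective = 3.91·1.267 + 0.48·1.2 = 5.5300.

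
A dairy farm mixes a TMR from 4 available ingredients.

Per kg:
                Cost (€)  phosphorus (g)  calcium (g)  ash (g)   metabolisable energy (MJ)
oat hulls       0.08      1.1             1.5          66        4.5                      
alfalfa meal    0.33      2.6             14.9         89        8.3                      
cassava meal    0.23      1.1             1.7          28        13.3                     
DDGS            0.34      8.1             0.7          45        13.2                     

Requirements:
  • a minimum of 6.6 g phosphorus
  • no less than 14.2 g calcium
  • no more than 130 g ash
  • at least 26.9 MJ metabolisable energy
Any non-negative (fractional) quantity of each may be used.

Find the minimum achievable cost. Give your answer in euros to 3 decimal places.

€0.657

Let x1 = kg of oat hulls, x2 = kg of alfalfa meal, x3 = kg of cassava meal, x4 = kg of DDGS.
Minimize 0.08x1 + 0.33x2 + 0.23x3 + 0.34x4 with:
  1.1x1 + 2.6x2 + 1.1x3 + 8.1x4 ≥ 6.6   (phosphorus)
  1.5x1 + 14.9x2 + 1.7x3 + 0.7x4 ≥ 14.2   (calcium)
  66x1 + 89x2 + 28x3 + 45x4 ≤ 130   (ash)
  4.5x1 + 8.3x2 + 13.3x3 + 13.2x4 ≥ 26.9   (metabolisable energy)
  x1, x2, x3, x4 ≥ 0.
The optimal mix uses every input. Binding constraints: phosphorus, calcium, ash, metabolisable energy.
Solving gives x1 = 0.1751, x2 = 0.7937, x3 = 1.082, x4 = 0.3894.
Objective = 0.08·0.1751 + 0.33·0.7937 + 0.23·1.082 + 0.34·0.3894 = 0.65719.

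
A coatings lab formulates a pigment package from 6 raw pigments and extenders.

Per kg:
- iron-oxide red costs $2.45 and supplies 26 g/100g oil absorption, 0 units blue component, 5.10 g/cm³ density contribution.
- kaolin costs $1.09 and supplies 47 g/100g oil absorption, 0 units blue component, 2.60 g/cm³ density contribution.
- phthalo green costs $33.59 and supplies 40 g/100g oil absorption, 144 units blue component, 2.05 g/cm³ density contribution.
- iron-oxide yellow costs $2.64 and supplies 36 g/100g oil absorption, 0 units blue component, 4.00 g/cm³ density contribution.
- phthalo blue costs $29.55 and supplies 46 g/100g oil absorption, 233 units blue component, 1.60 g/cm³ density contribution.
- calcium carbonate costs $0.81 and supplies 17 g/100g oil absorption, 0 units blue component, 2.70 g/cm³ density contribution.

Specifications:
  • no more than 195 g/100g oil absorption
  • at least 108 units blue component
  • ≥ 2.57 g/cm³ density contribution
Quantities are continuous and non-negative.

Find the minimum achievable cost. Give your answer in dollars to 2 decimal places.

Let x1 = kg of iron-oxide red, x2 = kg of kaolin, x3 = kg of phthalo green, x4 = kg of iron-oxide yellow, x5 = kg of phthalo blue, x6 = kg of calcium carbonate.
Minimise 2.45x1 + 1.09x2 + 33.59x3 + 2.64x4 + 29.55x5 + 0.81x6 subject to:
  26x1 + 47x2 + 40x3 + 36x4 + 46x5 + 17x6 ≤ 195   (oil absorption)
  144x3 + 233x5 ≥ 108   (blue component)
  5.1x1 + 2.6x2 + 2.05x3 + 4x4 + 1.6x5 + 2.7x6 ≥ 2.57   (density contribution)
  x1, x2, x3, x4, x5, x6 ≥ 0.
The optimal basis is {phthalo blue, calcium carbonate}; iron-oxide red, kaolin, phthalo green, iron-oxide yellow drop out. Binding constraints: blue component and density contribution.
So phthalo blue = 0.46352 kg, calcium carbonate = 0.67717 kg.
Total cost: 29.55·0.46352 + 0.81·0.67717 = 14.2455.

$14.25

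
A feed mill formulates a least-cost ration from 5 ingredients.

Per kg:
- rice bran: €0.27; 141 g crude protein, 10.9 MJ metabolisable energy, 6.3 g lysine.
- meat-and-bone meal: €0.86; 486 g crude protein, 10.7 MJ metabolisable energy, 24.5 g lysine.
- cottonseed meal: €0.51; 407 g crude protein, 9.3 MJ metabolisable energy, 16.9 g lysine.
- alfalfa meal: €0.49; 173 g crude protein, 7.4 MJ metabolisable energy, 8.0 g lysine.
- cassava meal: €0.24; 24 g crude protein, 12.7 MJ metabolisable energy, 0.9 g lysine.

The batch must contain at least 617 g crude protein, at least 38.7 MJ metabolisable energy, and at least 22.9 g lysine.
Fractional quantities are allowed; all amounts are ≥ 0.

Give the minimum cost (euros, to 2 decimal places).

€1.07

Treat it as an LP. Let x1 = kg of rice bran, x2 = kg of meat-and-bone meal, x3 = kg of cottonseed meal, x4 = kg of alfalfa meal, x5 = kg of cassava meal.
Minimize 0.27x1 + 0.86x2 + 0.51x3 + 0.49x4 + 0.24x5 with:
  141x1 + 486x2 + 407x3 + 173x4 + 24x5 ≥ 617   (crude protein)
  10.9x1 + 10.7x2 + 9.3x3 + 7.4x4 + 12.7x5 ≥ 38.7   (metabolisable energy)
  6.3x1 + 24.5x2 + 16.9x3 + 8x4 + 0.9x5 ≥ 22.9   (lysine)
  x1, x2, x3, x4, x5 ≥ 0.
The minimum-cost mix takes nothing from meat-and-bone meal, alfalfa meal, cassava meal — only rice bran, cottonseed meal. There the crude protein and metabolisable energy constraints are tight.
Optimal quantities: rice bran = 3.204 kg, cottonseed meal = 0.406 kg.
Objective = 0.27·3.204 + 0.51·0.406 = 1.0721.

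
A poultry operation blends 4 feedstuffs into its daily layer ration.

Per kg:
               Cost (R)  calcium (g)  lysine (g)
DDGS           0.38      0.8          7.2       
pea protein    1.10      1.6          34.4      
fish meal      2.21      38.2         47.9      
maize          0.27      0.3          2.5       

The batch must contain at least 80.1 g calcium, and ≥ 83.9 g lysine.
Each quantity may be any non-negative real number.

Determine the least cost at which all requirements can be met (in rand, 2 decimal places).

R4.63

This is a linear program. Let x1 = kg of DDGS, x2 = kg of pea protein, x3 = kg of fish meal, x4 = kg of maize.
Minimise 0.38x1 + 1.1x2 + 2.21x3 + 0.27x4 s.t.:
  0.8x1 + 1.6x2 + 38.2x3 + 0.3x4 ≥ 80.1   (calcium)
  7.2x1 + 34.4x2 + 47.9x3 + 2.5x4 ≥ 83.9   (lysine)
  x1, x2, x3, x4 ≥ 0.
At the optimum only fish meal is positive (DDGS, pea protein, maize = 0). There the calcium constraint is tight.
That vertex is x3 = 2.097.
Cost = 2.21·2.097 = 4.6344.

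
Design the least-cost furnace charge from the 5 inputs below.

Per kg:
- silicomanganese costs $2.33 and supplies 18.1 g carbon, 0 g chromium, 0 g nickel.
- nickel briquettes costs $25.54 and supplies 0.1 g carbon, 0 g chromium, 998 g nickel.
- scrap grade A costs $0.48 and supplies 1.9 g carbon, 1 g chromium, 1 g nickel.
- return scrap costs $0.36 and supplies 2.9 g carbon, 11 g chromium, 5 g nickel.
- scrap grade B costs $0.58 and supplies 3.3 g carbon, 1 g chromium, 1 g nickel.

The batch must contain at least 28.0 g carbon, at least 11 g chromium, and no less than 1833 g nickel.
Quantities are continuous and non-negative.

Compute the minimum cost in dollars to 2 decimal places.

$49.13

Let x1 = kg of silicomanganese, x2 = kg of nickel briquettes, x3 = kg of scrap grade A, x4 = kg of return scrap, x5 = kg of scrap grade B.
Minimize 2.33x1 + 25.54x2 + 0.48x3 + 0.36x4 + 0.58x5 with:
  18.1x1 + 0.1x2 + 1.9x3 + 2.9x4 + 3.3x5 ≥ 28   (carbon)
  1x3 + 11x4 + 1x5 ≥ 11   (chromium)
  998x2 + 1x3 + 5x4 + 1x5 ≥ 1833   (nickel)
  x1, x2, x3, x4, x5 ≥ 0.
The cheapest feasible vertex uses only nickel briquettes, return scrap; silicomanganese, scrap grade A, scrap grade B are not used. There the carbon and nickel constraints are tight.
Solving gives x2 = 1.7886, x4 = 9.5935.
Hence cost = 25.54·1.7886 + 0.36·9.5935 = $49.1345.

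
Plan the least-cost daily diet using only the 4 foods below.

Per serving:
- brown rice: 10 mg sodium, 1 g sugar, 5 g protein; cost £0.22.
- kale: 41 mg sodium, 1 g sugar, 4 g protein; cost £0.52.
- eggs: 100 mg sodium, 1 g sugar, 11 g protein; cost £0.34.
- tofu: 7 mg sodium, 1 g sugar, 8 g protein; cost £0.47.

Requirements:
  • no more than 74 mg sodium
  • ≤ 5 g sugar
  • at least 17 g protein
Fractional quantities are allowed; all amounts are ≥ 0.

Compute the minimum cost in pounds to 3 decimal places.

£0.674

Treat it as an LP. Let x1 = servings of brown rice, x2 = servings of kale, x3 = servings of eggs, x4 = servings of tofu.
Minimize 0.22x1 + 0.52x2 + 0.34x3 + 0.47x4 with:
  10x1 + 41x2 + 100x3 + 7x4 ≤ 74   (sodium)
  1x1 + 1x2 + 1x3 + 1x4 ≤ 5   (sugar)
  5x1 + 4x2 + 11x3 + 8x4 ≥ 17   (protein)
  x1, x2, x3, x4 ≥ 0.
The optimal basis is {brown rice, eggs}; kale, tofu drop out. The sodium and protein requirements are met with equality.
So brown rice = 2.272 servings, eggs = 0.5128 servings.
Objective = 0.22·2.272 + 0.34·0.5128 = 0.67419.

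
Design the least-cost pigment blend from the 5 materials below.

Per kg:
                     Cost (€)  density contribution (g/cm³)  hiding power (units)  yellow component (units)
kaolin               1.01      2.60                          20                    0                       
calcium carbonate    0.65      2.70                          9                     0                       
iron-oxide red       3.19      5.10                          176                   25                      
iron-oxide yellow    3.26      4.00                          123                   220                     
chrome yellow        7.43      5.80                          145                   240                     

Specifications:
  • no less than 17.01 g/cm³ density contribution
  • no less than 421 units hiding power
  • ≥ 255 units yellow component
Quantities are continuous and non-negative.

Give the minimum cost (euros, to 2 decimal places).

This is a linear program. Let x1 = kg of kaolin, x2 = kg of calcium carbonate, x3 = kg of iron-oxide red, x4 = kg of iron-oxide yellow, x5 = kg of chrome yellow.
Minimize 1.01x1 + 0.65x2 + 3.19x3 + 3.26x4 + 7.43x5 with:
  2.6x1 + 2.7x2 + 5.1x3 + 4x4 + 5.8x5 ≥ 17.01   (density contribution)
  20x1 + 9x2 + 176x3 + 123x4 + 145x5 ≥ 421   (hiding power)
  25x3 + 220x4 + 240x5 ≥ 255   (yellow component)
  x1, x2, x3, x4, x5 ≥ 0.
The optimal basis is {calcium carbonate, iron-oxide red, iron-oxide yellow}; kaolin, chrome yellow drop out. There the density contribution, hiding power, yellow component constraints are tight.
That vertex is x2 = 1.798, x3 = 1.619, x4 = 0.9752.
Total cost: 0.65·1.798 + 3.19·1.619 + 3.26·0.9752 = 9.5125.

€9.51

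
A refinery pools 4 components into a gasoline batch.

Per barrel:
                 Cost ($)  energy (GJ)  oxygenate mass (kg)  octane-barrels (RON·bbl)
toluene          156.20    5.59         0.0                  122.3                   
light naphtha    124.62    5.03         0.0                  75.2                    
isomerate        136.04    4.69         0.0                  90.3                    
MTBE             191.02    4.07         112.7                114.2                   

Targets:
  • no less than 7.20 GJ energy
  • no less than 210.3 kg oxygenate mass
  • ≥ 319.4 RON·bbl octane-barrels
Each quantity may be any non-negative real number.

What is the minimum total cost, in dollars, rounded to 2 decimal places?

$492.21

Let x1 = barrels of toluene, x2 = barrels of light naphtha, x3 = barrels of isomerate, x4 = barrels of MTBE.
Minimise 156.2x1 + 124.62x2 + 136.04x3 + 191.02x4 with:
  5.59x1 + 5.03x2 + 4.69x3 + 4.07x4 ≥ 7.2   (energy)
  112.7x4 ≥ 210.3   (oxygenate mass)
  122.3x1 + 75.2x2 + 90.3x3 + 114.2x4 ≥ 319.4   (octane-barrels)
  x1, x2, x3, x4 ≥ 0.
The cheapest feasible vertex uses only toluene, MTBE; light naphtha, isomerate are not used. The oxygenate mass and octane-barrels requirements are met with equality.
Optimal quantities: toluene = 0.8692 barrels, MTBE = 1.866 barrels.
Cost = 156.2·0.8692 + 191.02·1.866 = 492.2124.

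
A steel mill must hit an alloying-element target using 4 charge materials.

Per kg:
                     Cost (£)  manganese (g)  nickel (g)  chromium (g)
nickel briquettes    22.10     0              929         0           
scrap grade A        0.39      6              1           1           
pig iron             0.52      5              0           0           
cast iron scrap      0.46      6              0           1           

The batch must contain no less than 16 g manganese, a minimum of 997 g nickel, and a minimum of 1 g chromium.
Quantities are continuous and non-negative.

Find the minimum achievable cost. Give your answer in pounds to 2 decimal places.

£24.69

Let x1 = kg of nickel briquettes, x2 = kg of scrap grade A, x3 = kg of pig iron, x4 = kg of cast iron scrap.
Minimise 22.1x1 + 0.39x2 + 0.52x3 + 0.46x4 with:
  6x2 + 5x3 + 6x4 ≥ 16   (manganese)
  929x1 + 1x2 ≥ 997   (nickel)
  1x2 + 1x4 ≥ 1   (chromium)
  x1, x2, x3, x4 ≥ 0.
The cheapest feasible vertex uses only nickel briquettes, scrap grade A; pig iron, cast iron scrap are not used. Binding constraints: manganese and nickel.
So nickel briquettes = 1.07 kg, scrap grade A = 2.667 kg.
Hence cost = 22.1·1.07 + 0.39·2.667 = £24.6871.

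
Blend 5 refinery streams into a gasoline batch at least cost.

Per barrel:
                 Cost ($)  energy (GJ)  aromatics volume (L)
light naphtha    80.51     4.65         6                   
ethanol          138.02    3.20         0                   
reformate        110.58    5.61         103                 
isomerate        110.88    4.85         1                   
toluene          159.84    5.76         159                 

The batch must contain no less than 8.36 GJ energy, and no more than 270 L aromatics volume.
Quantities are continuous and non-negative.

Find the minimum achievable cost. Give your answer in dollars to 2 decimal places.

$144.74

Let x1 = barrels of light naphtha, x2 = barrels of ethanol, x3 = barrels of reformate, x4 = barrels of isomerate, x5 = barrels of toluene.
Minimize 80.51x1 + 138.02x2 + 110.58x3 + 110.88x4 + 159.84x5 with:
  4.65x1 + 3.2x2 + 5.61x3 + 4.85x4 + 5.76x5 ≥ 8.36   (energy)
  6x1 + 103x3 + 1x4 + 159x5 ≤ 270   (aromatics volume)
  x1, x2, x3, x4, x5 ≥ 0.
The cheapest feasible vertex uses only light naphtha; ethanol, reformate, isomerate, toluene are not used. There the energy constraint is tight.
Optimal quantities: light naphtha = 1.7978 barrels.
Objective = 80.51·1.7978 = 144.7409.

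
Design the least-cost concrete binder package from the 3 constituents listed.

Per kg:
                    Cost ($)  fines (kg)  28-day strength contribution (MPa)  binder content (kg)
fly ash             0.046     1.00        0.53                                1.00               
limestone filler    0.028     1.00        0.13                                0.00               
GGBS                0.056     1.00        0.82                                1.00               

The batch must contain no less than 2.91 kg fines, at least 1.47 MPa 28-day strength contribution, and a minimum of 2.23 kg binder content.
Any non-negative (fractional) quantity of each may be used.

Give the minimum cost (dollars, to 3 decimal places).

This is a linear program. Let x1 = kg of fly ash, x2 = kg of limestone filler, x3 = kg of GGBS.
min 0.046x1 + 0.028x2 + 0.056x3 s.t.:
  1x1 + 1x2 + 1x3 ≥ 2.91   (fines)
  0.53x1 + 0.13x2 + 0.82x3 ≥ 1.47   (28-day strength contribution)
  1x1 + 1x3 ≥ 2.23   (binder content)
  x1, x2, x3 ≥ 0.
The optimal mix uses every input. The fines, 28-day strength contribution, binder content requirements are met with equality.
Optimal quantities: fly ash = 1.5414 kg, limestone filler = 0.68 kg, GGBS = 0.68862 kg.
Cost = 0.046·1.5414 + 0.028·0.68 + 0.056·0.68862 = 0.12851.

$0.129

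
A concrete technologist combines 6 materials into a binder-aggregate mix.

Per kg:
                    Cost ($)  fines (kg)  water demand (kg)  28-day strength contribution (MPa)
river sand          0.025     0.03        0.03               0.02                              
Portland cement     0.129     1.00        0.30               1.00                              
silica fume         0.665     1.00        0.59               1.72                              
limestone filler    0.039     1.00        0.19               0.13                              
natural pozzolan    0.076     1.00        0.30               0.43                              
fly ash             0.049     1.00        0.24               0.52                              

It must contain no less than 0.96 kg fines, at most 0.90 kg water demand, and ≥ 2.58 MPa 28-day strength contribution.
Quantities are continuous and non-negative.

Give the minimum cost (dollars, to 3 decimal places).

Let x1 = kg of river sand, x2 = kg of Portland cement, x3 = kg of silica fume, x4 = kg of limestone filler, x5 = kg of natural pozzolan, x6 = kg of fly ash.
Minimise 0.025x1 + 0.129x2 + 0.665x3 + 0.039x4 + 0.076x5 + 0.049x6 s.t.:
  0.03x1 + 1x2 + 1x3 + 1x4 + 1x5 + 1x6 ≥ 0.96   (fines)
  0.03x1 + 0.3x2 + 0.59x3 + 0.19x4 + 0.3x5 + 0.24x6 ≤ 0.9   (water demand)
  0.02x1 + 1x2 + 1.72x3 + 0.13x4 + 0.43x5 + 0.52x6 ≥ 2.58   (28-day strength contribution)
  x1, x2, x3, x4, x5, x6 ≥ 0.
The minimum-cost mix takes nothing from river sand, silica fume, limestone filler, natural pozzolan — only Portland cement, fly ash. Binding constraints: water demand and 28-day strength contribution.
That vertex is x2 = 1.8, x6 = 1.5.
Hence cost = 0.129·1.8 + 0.049·1.5 = $0.30570.

$0.306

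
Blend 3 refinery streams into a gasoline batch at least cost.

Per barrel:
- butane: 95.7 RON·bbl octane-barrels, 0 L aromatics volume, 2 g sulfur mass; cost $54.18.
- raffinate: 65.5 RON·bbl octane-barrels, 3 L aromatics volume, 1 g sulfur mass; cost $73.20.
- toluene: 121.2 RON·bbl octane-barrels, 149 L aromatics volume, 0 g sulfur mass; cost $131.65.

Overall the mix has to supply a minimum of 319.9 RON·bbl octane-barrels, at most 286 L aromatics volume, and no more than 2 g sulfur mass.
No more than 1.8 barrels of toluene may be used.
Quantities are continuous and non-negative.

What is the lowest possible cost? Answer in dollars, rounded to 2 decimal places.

$306.93

Let x1 = barrels of butane, x2 = barrels of raffinate, x3 = barrels of toluene.
Minimise 54.18x1 + 73.2x2 + 131.65x3 s.t.:
  95.7x1 + 65.5x2 + 121.2x3 ≥ 319.9   (octane-barrels)
  3x2 + 149x3 ≤ 286   (aromatics volume)
  2x1 + 1x2 ≤ 2   (sulfur mass)
  x3 ≤ 1.8
  x1, x2, x3 ≥ 0.
All 3 inputs are positive at the optimum. The octane-barrels, sulfur mass, the toluene cap requirements are met with equality.
So butane = 0.8289 barrels, raffinate = 0.3422 barrels, toluene = 1.8 barrels.
Objective = 54.18·0.8289 + 73.2·0.3422 + 131.65·1.8 = 306.9288.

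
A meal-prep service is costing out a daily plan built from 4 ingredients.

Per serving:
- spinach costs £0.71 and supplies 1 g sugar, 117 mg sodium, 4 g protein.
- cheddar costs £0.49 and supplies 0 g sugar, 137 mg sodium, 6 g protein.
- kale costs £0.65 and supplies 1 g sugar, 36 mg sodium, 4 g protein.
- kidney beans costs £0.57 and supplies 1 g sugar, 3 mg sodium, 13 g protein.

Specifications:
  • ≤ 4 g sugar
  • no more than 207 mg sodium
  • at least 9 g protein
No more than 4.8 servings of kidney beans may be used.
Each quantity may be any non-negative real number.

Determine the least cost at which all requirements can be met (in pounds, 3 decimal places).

Treat it as an LP. Let x1 = servings of spinach, x2 = servings of cheddar, x3 = servings of kale, x4 = servings of kidney beans.
Minimize 0.71x1 + 0.49x2 + 0.65x3 + 0.57x4 s.t.:
  1x1 + 1x3 + 1x4 ≤ 4   (sugar)
  117x1 + 137x2 + 36x3 + 3x4 ≤ 207   (sodium)
  4x1 + 6x2 + 4x3 + 13x4 ≥ 9   (protein)
  x4 ≤ 4.8
  x1, x2, x3, x4 ≥ 0.
The minimum-cost mix takes nothing from spinach, cheddar, kale — only kidney beans. The protein requirement is met with equality.
Optimal quantities: kidney beans = 0.6923 servings.
Cost = 0.57·0.6923 = 0.39461.

£0.395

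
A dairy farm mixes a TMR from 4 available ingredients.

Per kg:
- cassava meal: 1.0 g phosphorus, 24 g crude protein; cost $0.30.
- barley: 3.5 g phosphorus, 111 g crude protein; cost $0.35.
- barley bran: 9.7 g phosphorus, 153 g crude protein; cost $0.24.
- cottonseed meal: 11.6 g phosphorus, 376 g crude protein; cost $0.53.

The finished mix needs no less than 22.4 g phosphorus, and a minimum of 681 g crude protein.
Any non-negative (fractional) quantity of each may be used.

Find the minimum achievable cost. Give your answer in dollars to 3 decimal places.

$0.967

Set it up as a linear program. Let x1 = kg of cassava meal, x2 = kg of barley, x3 = kg of barley bran, x4 = kg of cottonseed meal.
min 0.3x1 + 0.35x2 + 0.24x3 + 0.53x4 with:
  1x1 + 3.5x2 + 9.7x3 + 11.6x4 ≥ 22.4   (phosphorus)
  24x1 + 111x2 + 153x3 + 376x4 ≥ 681   (crude protein)
  x1, x2, x3, x4 ≥ 0.
The cheapest feasible vertex uses only barley bran, cottonseed meal; cassava meal, barley are not used. The phosphorus and crude protein requirements are met with equality.
Optimal quantities: barley bran = 0.2792 kg, cottonseed meal = 1.698 kg.
Cost = 0.24·0.2792 + 0.53·1.698 = 0.96695.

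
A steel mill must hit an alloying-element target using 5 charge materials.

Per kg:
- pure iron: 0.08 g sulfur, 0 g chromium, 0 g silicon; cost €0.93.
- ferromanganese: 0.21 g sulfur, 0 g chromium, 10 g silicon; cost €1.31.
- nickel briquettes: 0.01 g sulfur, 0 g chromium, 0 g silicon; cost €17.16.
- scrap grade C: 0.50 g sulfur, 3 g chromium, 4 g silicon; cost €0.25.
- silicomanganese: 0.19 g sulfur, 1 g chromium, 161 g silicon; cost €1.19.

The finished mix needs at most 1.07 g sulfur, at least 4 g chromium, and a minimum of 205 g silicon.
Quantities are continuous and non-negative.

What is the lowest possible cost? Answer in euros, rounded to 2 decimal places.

This is a linear program. Let x1 = kg of pure iron, x2 = kg of ferromanganese, x3 = kg of nickel briquettes, x4 = kg of scrap grade C, x5 = kg of silicomanganese.
Minimise 0.93x1 + 1.31x2 + 17.16x3 + 0.25x4 + 1.19x5 subject to:
  0.08x1 + 0.21x2 + 0.01x3 + 0.5x4 + 0.19x5 ≤ 1.07   (sulfur)
  3x4 + 1x5 ≥ 4   (chromium)
  10x2 + 4x4 + 161x5 ≥ 205   (silicon)
  x1, x2, x3, x4, x5 ≥ 0.
The optimal basis is {scrap grade C, silicomanganese}; pure iron, ferromanganese, nickel briquettes drop out. Binding constraints: chromium and silicon.
So scrap grade C = 0.9165 kg, silicomanganese = 1.251 kg.
Cost = 0.25·0.9165 + 1.19·1.251 = 1.7178.

€1.72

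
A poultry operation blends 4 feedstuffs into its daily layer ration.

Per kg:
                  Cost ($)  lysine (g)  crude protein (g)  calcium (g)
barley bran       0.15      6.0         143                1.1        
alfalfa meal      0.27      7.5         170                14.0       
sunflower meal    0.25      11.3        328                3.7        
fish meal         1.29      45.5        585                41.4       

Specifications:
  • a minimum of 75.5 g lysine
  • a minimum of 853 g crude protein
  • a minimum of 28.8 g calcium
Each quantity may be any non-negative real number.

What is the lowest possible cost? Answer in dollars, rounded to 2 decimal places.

$1.71

This is a linear program. Let x1 = kg of barley bran, x2 = kg of alfalfa meal, x3 = kg of sunflower meal, x4 = kg of fish meal.
Minimize 0.15x1 + 0.27x2 + 0.25x3 + 1.29x4 subject to:
  6x1 + 7.5x2 + 11.3x3 + 45.5x4 ≥ 75.5   (lysine)
  143x1 + 170x2 + 328x3 + 585x4 ≥ 853   (crude protein)
  1.1x1 + 14x2 + 3.7x3 + 41.4x4 ≥ 28.8   (calcium)
  x1, x2, x3, x4 ≥ 0.
The optimal basis is {alfalfa meal, sunflower meal}; barley bran, fish meal drop out. Binding constraints: lysine and calcium.
That vertex is x2 = 0.3533, x3 = 6.447.
Cost = 0.27·0.3533 + 0.25·6.447 = 1.7071.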